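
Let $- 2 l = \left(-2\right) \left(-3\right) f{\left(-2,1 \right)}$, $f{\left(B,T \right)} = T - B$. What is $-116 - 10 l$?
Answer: $-26$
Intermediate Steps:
$l = -9$ ($l = - \frac{\left(-2\right) \left(-3\right) \left(1 - -2\right)}{2} = - \frac{6 \left(1 + 2\right)}{2} = - \frac{6 \cdot 3}{2} = \left(- \frac{1}{2}\right) 18 = -9$)
$-116 - 10 l = -116 - -90 = -116 + 90 = -26$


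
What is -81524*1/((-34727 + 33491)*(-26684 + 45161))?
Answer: 20381/5709393 ≈ 0.0035697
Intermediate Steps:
-81524*1/((-34727 + 33491)*(-26684 + 45161)) = -81524/(18477*(-1236)) = -81524/(-22837572) = -81524*(-1/22837572) = 20381/5709393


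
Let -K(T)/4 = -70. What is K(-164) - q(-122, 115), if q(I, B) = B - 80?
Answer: 245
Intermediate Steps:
K(T) = 280 (K(T) = -4*(-70) = 280)
q(I, B) = -80 + B
K(-164) - q(-122, 115) = 280 - (-80 + 115) = 280 - 1*35 = 280 - 35 = 245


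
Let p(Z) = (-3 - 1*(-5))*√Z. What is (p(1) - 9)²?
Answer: 49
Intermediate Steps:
p(Z) = 2*√Z (p(Z) = (-3 + 5)*√Z = 2*√Z)
(p(1) - 9)² = (2*√1 - 9)² = (2*1 - 9)² = (2 - 9)² = (-7)² = 49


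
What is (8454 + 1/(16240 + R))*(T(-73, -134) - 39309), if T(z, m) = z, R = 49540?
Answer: -10950246246611/32890 ≈ -3.3294e+8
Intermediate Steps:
(8454 + 1/(16240 + R))*(T(-73, -134) - 39309) = (8454 + 1/(16240 + 49540))*(-73 - 39309) = (8454 + 1/65780)*(-39382) = (556104121/65780)*(-39382) = -10950246246611/32890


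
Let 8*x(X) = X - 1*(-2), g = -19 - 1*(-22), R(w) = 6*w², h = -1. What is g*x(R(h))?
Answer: 3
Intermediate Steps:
g = 3 (g = -19 + 22 = 3)
x(X) = ¼ + X/8 (x(X) = (X - 1*(-2))/8 = (X + 2)/8 = (2 + X)/8 = ¼ + X/8)
g*x(R(h)) = 3*(¼ + (6*(-1)²)/8) = 3*(¼ + (6*1)/8) = 3*(¼ + (⅛)*6) = 3*(¼ + ¾) = 3*1 = 3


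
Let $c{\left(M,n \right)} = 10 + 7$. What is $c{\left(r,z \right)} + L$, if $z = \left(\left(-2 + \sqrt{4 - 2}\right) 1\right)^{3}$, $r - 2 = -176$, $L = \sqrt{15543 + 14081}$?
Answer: $17 + 46 \sqrt{14} \approx 189.12$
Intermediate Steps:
$L = 46 \sqrt{14}$ ($L = \sqrt{29624} = 46 \sqrt{14} \approx 172.12$)
$r = -174$ ($r = 2 - 176 = -174$)
$z = \left(-2 + \sqrt{2}\right)^{3}$ ($z = \left(\left(-2 + \sqrt{2}\right) 1\right)^{3} = \left(-2 + \sqrt{2}\right)^{3} \approx -0.20101$)
$c{\left(M,n \right)} = 17$
$c{\left(r,z \right)} + L = 17 + 46 \sqrt{14}$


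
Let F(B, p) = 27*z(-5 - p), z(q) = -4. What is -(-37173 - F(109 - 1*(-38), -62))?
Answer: 37065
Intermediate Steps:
F(B, p) = -108 (F(B, p) = 27*(-4) = -108)
-(-37173 - F(109 - 1*(-38), -62)) = -(-37173 - 1*(-108)) = -(-37173 + 108) = -1*(-37065) = 37065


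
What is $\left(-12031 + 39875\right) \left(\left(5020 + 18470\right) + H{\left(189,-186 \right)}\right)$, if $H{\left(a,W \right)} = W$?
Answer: $648876576$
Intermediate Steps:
$\left(-12031 + 39875\right) \left(\left(5020 + 18470\right) + H{\left(189,-186 \right)}\right) = \left(-12031 + 39875\right) \left(\left(5020 + 18470\right) - 186\right) = 27844 \left(23490 - 186\right) = 27844 \cdot 23304 = 648876576$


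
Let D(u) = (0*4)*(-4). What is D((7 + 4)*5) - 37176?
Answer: -37176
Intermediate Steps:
D(u) = 0 (D(u) = 0*(-4) = 0)
D((7 + 4)*5) - 37176 = 0 - 37176 = -37176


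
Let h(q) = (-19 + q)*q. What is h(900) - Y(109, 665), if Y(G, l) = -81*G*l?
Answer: 6664185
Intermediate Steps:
h(q) = q*(-19 + q)
Y(G, l) = -81*G*l
h(900) - Y(109, 665) = 900*(-19 + 900) - (-81)*109*665 = 900*881 - 1*(-5871285) = 792900 + 5871285 = 6664185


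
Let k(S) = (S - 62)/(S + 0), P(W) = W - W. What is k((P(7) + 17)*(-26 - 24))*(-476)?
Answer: -12768/25 ≈ -510.72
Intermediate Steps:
P(W) = 0
k(S) = (-62 + S)/S
k((P(7) + 17)*(-26 - 24))*(-476) = ((-62 + (0 + 17)*(-26 - 24))/(((0 + 17)*(-26 - 24))))*(-476) = ((-62 + 17*(-50))/((17*(-50))))*(-476) = ((-62 - 850)/(-850))*(-476) = -1/850*(-912)*(-476) = (456/425)*(-476) = -12768/25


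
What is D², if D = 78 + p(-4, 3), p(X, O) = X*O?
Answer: 4356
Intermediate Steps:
p(X, O) = O*X
D = 66 (D = 78 + 3*(-4) = 78 - 12 = 66)
D² = 66² = 4356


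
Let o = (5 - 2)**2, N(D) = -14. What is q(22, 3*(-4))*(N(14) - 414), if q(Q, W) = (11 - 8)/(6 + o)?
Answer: -428/5 ≈ -85.600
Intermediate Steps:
o = 9 (o = 3**2 = 9)
q(Q, W) = 1/5 (q(Q, W) = (11 - 8)/(6 + 9) = 3/15 = 3*(1/15) = 1/5)
q(22, 3*(-4))*(N(14) - 414) = (-14 - 414)/5 = (1/5)*(-428) = -428/5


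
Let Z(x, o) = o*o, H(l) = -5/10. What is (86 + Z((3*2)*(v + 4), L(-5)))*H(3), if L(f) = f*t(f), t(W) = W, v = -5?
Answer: -711/2 ≈ -355.50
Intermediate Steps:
H(l) = -1/2 (H(l) = -5*1/10 = -1/2)
L(f) = f**2 (L(f) = f*f = f**2)
Z(x, o) = o**2
(86 + Z((3*2)*(v + 4), L(-5)))*H(3) = (86 + ((-5)**2)**2)*(-1/2) = (86 + 25**2)*(-1/2) = (86 + 625)*(-1/2) = 711*(-1/2) = -711/2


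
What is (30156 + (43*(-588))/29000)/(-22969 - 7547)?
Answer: -72874893/73747000 ≈ -0.98817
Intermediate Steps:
(30156 + (43*(-588))/29000)/(-22969 - 7547) = (30156 - 25284*1/29000)/(-30516) = (30156 - 6321/7250)*(-1/30516) = (218624679/7250)*(-1/30516) = -72874893/73747000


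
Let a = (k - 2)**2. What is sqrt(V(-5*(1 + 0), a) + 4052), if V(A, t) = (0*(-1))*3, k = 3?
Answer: 2*sqrt(1013) ≈ 63.655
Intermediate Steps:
a = 1 (a = (3 - 2)**2 = 1**2 = 1)
V(A, t) = 0 (V(A, t) = 0*3 = 0)
sqrt(V(-5*(1 + 0), a) + 4052) = sqrt(0 + 4052) = sqrt(4052) = 2*sqrt(1013)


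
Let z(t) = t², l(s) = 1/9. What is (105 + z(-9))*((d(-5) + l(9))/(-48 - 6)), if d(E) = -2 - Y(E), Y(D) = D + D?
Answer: -2263/81 ≈ -27.938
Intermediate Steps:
Y(D) = 2*D
l(s) = ⅑
d(E) = -2 - 2*E
(105 + z(-9))*((d(-5) + l(9))/(-48 - 6)) = (105 + (-9)²)*(((-2 - 2*(-5)) + ⅑)/(-48 - 6)) = (105 + 81)*(((-2 + 10) + ⅑)/(-54)) = 186*((8 + ⅑)*(-1/54)) = 186*((73/9)*(-1/54)) = 186*(-73/486) = -2263/81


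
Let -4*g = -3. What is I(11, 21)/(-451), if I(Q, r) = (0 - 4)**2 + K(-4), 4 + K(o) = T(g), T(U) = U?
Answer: -51/1804 ≈ -0.028271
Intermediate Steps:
g = 3/4 (g = -1/4*(-3) = 3/4 ≈ 0.75000)
K(o) = -13/4 (K(o) = -4 + 3/4 = -13/4)
I(Q, r) = 51/4 (I(Q, r) = (0 - 4)**2 - 13/4 = (-4)**2 - 13/4 = 16 - 13/4 = 51/4)
I(11, 21)/(-451) = (51/4)/(-451) = (51/4)*(-1/451) = -51/1804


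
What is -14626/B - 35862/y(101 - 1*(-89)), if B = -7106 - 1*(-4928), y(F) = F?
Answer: -18832124/103455 ≈ -182.03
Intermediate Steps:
B = -2178 (B = -7106 + 4928 = -2178)
-14626/B - 35862/y(101 - 1*(-89)) = -14626/(-2178) - 35862/(101 - 1*(-89)) = -14626*(-1/2178) - 35862/(101 + 89) = 7313/1089 - 35862/190 = 7313/1089 - 35862*1/190 = 7313/1089 - 17931/95 = -18832124/103455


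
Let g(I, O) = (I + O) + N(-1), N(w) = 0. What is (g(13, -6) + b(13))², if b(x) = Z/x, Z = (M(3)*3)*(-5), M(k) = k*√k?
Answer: 14356/169 - 630*√3/13 ≈ 1.0089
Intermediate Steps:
M(k) = k^(3/2)
Z = -45*√3 (Z = (3^(3/2)*3)*(-5) = ((3*√3)*3)*(-5) = (9*√3)*(-5) = -45*√3 ≈ -77.942)
g(I, O) = I + O (g(I, O) = (I + O) + 0 = I + O)
b(x) = -45*√3/x (b(x) = (-45*√3)/x = -45*√3/x)
(g(13, -6) + b(13))² = ((13 - 6) - 45*√3/13)² = (7 - 45*√3*1/13)² = (7 - 45*√3/13)²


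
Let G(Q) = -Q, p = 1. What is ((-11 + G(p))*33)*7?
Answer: -2772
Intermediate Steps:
((-11 + G(p))*33)*7 = ((-11 - 1*1)*33)*7 = ((-11 - 1)*33)*7 = -12*33*7 = -396*7 = -2772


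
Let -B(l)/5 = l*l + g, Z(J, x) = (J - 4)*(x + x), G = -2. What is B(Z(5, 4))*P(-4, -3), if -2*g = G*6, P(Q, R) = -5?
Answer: 1750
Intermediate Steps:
Z(J, x) = 2*x*(-4 + J) (Z(J, x) = (-4 + J)*(2*x) = 2*x*(-4 + J))
g = 6 (g = -(-1)*6 = -½*(-12) = 6)
B(l) = -30 - 5*l² (B(l) = -5*(l*l + 6) = -5*(l² + 6) = -5*(6 + l²) = -30 - 5*l²)
B(Z(5, 4))*P(-4, -3) = (-30 - 5*64*(-4 + 5)²)*(-5) = (-30 - 5*(2*4*1)²)*(-5) = (-30 - 5*8²)*(-5) = (-30 - 5*64)*(-5) = (-30 - 320)*(-5) = -350*(-5) = 1750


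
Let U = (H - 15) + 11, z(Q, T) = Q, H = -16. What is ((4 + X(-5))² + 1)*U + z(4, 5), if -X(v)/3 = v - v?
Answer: -336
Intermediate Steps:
X(v) = 0 (X(v) = -3*(v - v) = -3*0 = 0)
U = -20 (U = (-16 - 15) + 11 = -31 + 11 = -20)
((4 + X(-5))² + 1)*U + z(4, 5) = ((4 + 0)² + 1)*(-20) + 4 = (4² + 1)*(-20) + 4 = (16 + 1)*(-20) + 4 = 17*(-20) + 4 = -340 + 4 = -336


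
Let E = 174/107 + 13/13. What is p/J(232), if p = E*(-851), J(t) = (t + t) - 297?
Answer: -239131/17869 ≈ -13.382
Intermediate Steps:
E = 281/107 (E = 174*(1/107) + 13*(1/13) = 174/107 + 1 = 281/107 ≈ 2.6262)
J(t) = -297 + 2*t (J(t) = 2*t - 297 = -297 + 2*t)
p = -239131/107 (p = (281/107)*(-851) = -239131/107 ≈ -2234.9)
p/J(232) = -239131/(107*(-297 + 2*232)) = -239131/(107*(-297 + 464)) = -239131/107/167 = -239131/107*1/167 = -239131/17869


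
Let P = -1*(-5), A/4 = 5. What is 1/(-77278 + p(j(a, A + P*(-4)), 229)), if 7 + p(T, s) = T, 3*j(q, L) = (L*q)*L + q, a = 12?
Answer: -1/77281 ≈ -1.2940e-5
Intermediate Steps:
A = 20 (A = 4*5 = 20)
P = 5
j(q, L) = q/3 + q*L²/3 (j(q, L) = ((L*q)*L + q)/3 = (q*L² + q)/3 = (q + q*L²)/3 = q/3 + q*L²/3)
p(T, s) = -7 + T
1/(-77278 + p(j(a, A + P*(-4)), 229)) = 1/(-77278 + (-7 + (⅓)*12*(1 + (20 + 5*(-4))²))) = 1/(-77278 + (-7 + (⅓)*12*(1 + (20 - 20)²))) = 1/(-77278 + (-7 + (⅓)*12*(1 + 0²))) = 1/(-77278 + (-7 + (⅓)*12*(1 + 0))) = 1/(-77278 + (-7 + (⅓)*12*1)) = 1/(-77278 + (-7 + 4)) = 1/(-77278 - 3) = 1/(-77281) = -1/77281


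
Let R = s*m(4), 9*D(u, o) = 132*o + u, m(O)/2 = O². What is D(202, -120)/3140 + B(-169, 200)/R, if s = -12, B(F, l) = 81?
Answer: -691171/904320 ≈ -0.76430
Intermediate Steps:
m(O) = 2*O²
D(u, o) = u/9 + 44*o/3 (D(u, o) = (132*o + u)/9 = (u + 132*o)/9 = u/9 + 44*o/3)
R = -384 (R = -24*4² = -24*16 = -12*32 = -384)
D(202, -120)/3140 + B(-169, 200)/R = ((⅑)*202 + (44/3)*(-120))/3140 + 81/(-384) = (202/9 - 1760)*(1/3140) + 81*(-1/384) = -15638/9*1/3140 - 27/128 = -7819/14130 - 27/128 = -691171/904320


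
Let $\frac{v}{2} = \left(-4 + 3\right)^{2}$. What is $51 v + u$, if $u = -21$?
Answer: $81$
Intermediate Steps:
$v = 2$ ($v = 2 \left(-4 + 3\right)^{2} = 2 \left(-1\right)^{2} = 2 \cdot 1 = 2$)
$51 v + u = 51 \cdot 2 - 21 = 102 - 21 = 81$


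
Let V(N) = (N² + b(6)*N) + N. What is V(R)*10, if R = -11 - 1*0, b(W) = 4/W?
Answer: 3080/3 ≈ 1026.7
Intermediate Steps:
R = -11 (R = -11 + 0 = -11)
V(N) = N² + 5*N/3 (V(N) = (N² + (4/6)*N) + N = (N² + (4*(⅙))*N) + N = (N² + 2*N/3) + N = N² + 5*N/3)
V(R)*10 = ((⅓)*(-11)*(5 + 3*(-11)))*10 = ((⅓)*(-11)*(5 - 33))*10 = ((⅓)*(-11)*(-28))*10 = (308/3)*10 = 3080/3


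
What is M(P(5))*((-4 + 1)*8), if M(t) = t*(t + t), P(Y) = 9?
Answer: -3888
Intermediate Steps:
M(t) = 2*t² (M(t) = t*(2*t) = 2*t²)
M(P(5))*((-4 + 1)*8) = (2*9²)*((-4 + 1)*8) = (2*81)*(-3*8) = 162*(-24) = -3888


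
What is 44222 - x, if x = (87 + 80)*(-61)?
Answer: 54409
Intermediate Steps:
x = -10187 (x = 167*(-61) = -10187)
44222 - x = 44222 - 1*(-10187) = 44222 + 10187 = 54409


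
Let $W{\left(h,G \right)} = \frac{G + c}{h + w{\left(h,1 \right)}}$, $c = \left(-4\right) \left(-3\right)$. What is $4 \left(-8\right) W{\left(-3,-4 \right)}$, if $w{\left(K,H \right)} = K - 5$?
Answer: $\frac{256}{11} \approx 23.273$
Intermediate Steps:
$w{\left(K,H \right)} = -5 + K$ ($w{\left(K,H \right)} = K - 5 = -5 + K$)
$c = 12$
$W{\left(h,G \right)} = \frac{12 + G}{-5 + 2 h}$ ($W{\left(h,G \right)} = \frac{G + 12}{h + \left(-5 + h\right)} = \frac{12 + G}{-5 + 2 h}$)
$4 \left(-8\right) W{\left(-3,-4 \right)} = 4 \left(-8\right) \frac{12 - 4}{-5 + 2 \left(-3\right)} = - 32 \frac{1}{-5 - 6} \cdot 8 = - 32 \frac{1}{-11} \cdot 8 = - 32 \left(\left(- \frac{1}{11}\right) 8\right) = \left(-32\right) \left(- \frac{8}{11}\right) = \frac{256}{11}$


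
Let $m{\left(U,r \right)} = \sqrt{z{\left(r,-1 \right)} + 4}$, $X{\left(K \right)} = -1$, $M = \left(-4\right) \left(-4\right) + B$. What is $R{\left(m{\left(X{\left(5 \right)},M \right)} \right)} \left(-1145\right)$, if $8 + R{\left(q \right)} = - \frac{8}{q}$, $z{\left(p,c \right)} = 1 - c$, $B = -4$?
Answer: $9160 + \frac{4580 \sqrt{6}}{3} \approx 12900.0$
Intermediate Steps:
$M = 12$ ($M = \left(-4\right) \left(-4\right) - 4 = 16 - 4 = 12$)
$m{\left(U,r \right)} = \sqrt{6}$ ($m{\left(U,r \right)} = \sqrt{\left(1 - -1\right) + 4} = \sqrt{\left(1 + 1\right) + 4} = \sqrt{2 + 4} = \sqrt{6}$)
$R{\left(q \right)} = -8 - \frac{8}{q}$
$R{\left(m{\left(X{\left(5 \right)},M \right)} \right)} \left(-1145\right) = \left(-8 - \frac{8}{\sqrt{6}}\right) \left(-1145\right) = \left(-8 - 8 \frac{\sqrt{6}}{6}\right) \left(-1145\right) = \left(-8 - \frac{4 \sqrt{6}}{3}\right) \left(-1145\right) = 9160 + \frac{4580 \sqrt{6}}{3}$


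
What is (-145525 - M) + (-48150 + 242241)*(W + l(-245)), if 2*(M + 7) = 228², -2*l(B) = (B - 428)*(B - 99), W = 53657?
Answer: -12053028519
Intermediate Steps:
l(B) = -(-428 + B)*(-99 + B)/2 (l(B) = -(B - 428)*(B - 99)/2 = -(-428 + B)*(-99 + B)/2)
M = 25985 (M = -7 + (½)*228² = -7 + (½)*51984 = -7 + 25992 = 25985)
(-145525 - M) + (-48150 + 242241)*(W + l(-245)) = (-145525 - 1*25985) + (-48150 + 242241)*(53657 + (-21186 - ½*(-245)² + (527/2)*(-245))) = (-145525 - 25985) + 194091*(53657 + (-21186 - ½*60025 - 129115/2)) = -171510 + 194091*(53657 + (-21186 - 60025/2 - 129115/2)) = -171510 + 194091*(53657 - 115756) = -171510 + 194091*(-62099) = -171510 - 12052857009 = -12053028519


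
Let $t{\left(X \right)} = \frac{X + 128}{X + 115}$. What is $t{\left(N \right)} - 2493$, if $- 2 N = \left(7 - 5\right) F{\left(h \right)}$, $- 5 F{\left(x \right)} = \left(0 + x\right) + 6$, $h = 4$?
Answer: $- \frac{22427}{9} \approx -2491.9$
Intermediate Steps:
$F{\left(x \right)} = - \frac{6}{5} - \frac{x}{5}$ ($F{\left(x \right)} = - \frac{\left(0 + x\right) + 6}{5} = - \frac{x + 6}{5} = - \frac{6 + x}{5} = - \frac{6}{5} - \frac{x}{5}$)
$N = 2$ ($N = - \frac{\left(7 - 5\right) \left(- \frac{6}{5} - \frac{4}{5}\right)}{2} = - \frac{2 \left(- \frac{6}{5} - \frac{4}{5}\right)}{2} = - \frac{2 \left(-2\right)}{2} = \left(- \frac{1}{2}\right) \left(-4\right) = 2$)
$t{\left(X \right)} = \frac{128 + X}{115 + X}$
$t{\left(N \right)} - 2493 = \frac{128 + 2}{115 + 2} - 2493 = \frac{1}{117} \cdot 130 - 2493 = \frac{10}{9} - 2493 = - \frac{22427}{9}$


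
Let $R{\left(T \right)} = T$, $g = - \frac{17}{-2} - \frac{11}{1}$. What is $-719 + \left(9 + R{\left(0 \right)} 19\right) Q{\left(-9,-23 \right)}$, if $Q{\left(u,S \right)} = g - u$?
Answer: $- \frac{1321}{2} \approx -660.5$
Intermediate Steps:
$g = - \frac{5}{2}$ ($g = \left(-17\right) \left(- \frac{1}{2}\right) - 11 = \frac{17}{2} - 11 = - \frac{5}{2} \approx -2.5$)
$Q{\left(u,S \right)} = - \frac{5}{2} - u$
$-719 + \left(9 + R{\left(0 \right)} 19\right) Q{\left(-9,-23 \right)} = -719 + \left(9 + 0 \cdot 19\right) \left(- \frac{5}{2} - -9\right) = -719 + \left(9 + 0\right) \left(- \frac{5}{2} + 9\right) = -719 + 9 \cdot \frac{13}{2} = -719 + \frac{117}{2} = - \frac{1321}{2}$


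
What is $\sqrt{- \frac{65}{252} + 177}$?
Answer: $\frac{\sqrt{311773}}{42} \approx 13.294$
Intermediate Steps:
$\sqrt{- \frac{65}{252} + 177} = \sqrt{\frac{44539}{252}} = \frac{\sqrt{311773}}{42}$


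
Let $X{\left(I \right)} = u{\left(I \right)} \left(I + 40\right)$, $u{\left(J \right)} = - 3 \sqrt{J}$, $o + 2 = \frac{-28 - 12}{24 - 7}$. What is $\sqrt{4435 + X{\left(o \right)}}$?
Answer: $\frac{\sqrt{1281715 - 1818 i \sqrt{1258}}}{17} \approx 66.617 - 1.6746 i$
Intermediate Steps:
$o = - \frac{74}{17}$ ($o = -2 + \frac{-28 - 12}{24 - 7} = -2 - \frac{40}{17} = - \frac{74}{17} \approx -4.3529$)
$X{\left(I \right)} = - 3 \sqrt{I} \left(40 + I\right)$ ($X{\left(I \right)} = - 3 \sqrt{I} \left(I + 40\right) = - 3 \sqrt{I} \left(40 + I\right)$)
$\sqrt{4435 + X{\left(o \right)}} = \sqrt{4435 + 3 \sqrt{- \frac{74}{17}} \left(-40 - - \frac{74}{17}\right)} = \sqrt{4435 + 3 \frac{i \sqrt{1258}}{17} \left(-40 + \frac{74}{17}\right)} = \sqrt{4435 + 3 \frac{i \sqrt{1258}}{17} \left(- \frac{606}{17}\right)} = \sqrt{4435 - \frac{1818 i \sqrt{1258}}{289}}$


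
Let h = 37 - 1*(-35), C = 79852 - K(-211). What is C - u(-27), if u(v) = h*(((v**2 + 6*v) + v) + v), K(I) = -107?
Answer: 43023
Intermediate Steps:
C = 79959 (C = 79852 - 1*(-107) = 79852 + 107 = 79959)
h = 72 (h = 37 + 35 = 72)
u(v) = 72*v**2 + 576*v (u(v) = 72*(((v**2 + 6*v) + v) + v) = 72*((v**2 + 7*v) + v) = 72*(v**2 + 8*v) = 72*v**2 + 576*v)
C - u(-27) = 79959 - 72*(-27)*(8 - 27) = 79959 - 72*(-27)*(-19) = 79959 - 1*36936 = 79959 - 36936 = 43023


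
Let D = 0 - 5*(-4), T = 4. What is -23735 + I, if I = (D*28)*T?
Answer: -21495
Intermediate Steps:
D = 20 (D = 0 + 20 = 20)
I = 2240 (I = (20*28)*4 = 560*4 = 2240)
-23735 + I = -23735 + 2240 = -21495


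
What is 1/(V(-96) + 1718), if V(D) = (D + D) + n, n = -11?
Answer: 1/1515 ≈ 0.00066007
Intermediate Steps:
V(D) = -11 + 2*D (V(D) = (D + D) - 11 = 2*D - 11 = -11 + 2*D)
1/(V(-96) + 1718) = 1/((-11 + 2*(-96)) + 1718) = 1/((-11 - 192) + 1718) = 1/(-203 + 1718) = 1/1515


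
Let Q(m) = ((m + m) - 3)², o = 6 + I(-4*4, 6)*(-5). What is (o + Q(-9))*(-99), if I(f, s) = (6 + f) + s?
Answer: -46233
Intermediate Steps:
I(f, s) = 6 + f + s
o = 26 (o = 6 + (6 - 4*4 + 6)*(-5) = 6 + (6 - 16 + 6)*(-5) = 6 - 4*(-5) = 6 + 20 = 26)
Q(m) = (-3 + 2*m)² (Q(m) = (2*m - 3)² = (-3 + 2*m)²)
(o + Q(-9))*(-99) = (26 + (-3 + 2*(-9))²)*(-99) = (26 + (-3 - 18)²)*(-99) = (26 + (-21)²)*(-99) = (26 + 441)*(-99) = 467*(-99) = -46233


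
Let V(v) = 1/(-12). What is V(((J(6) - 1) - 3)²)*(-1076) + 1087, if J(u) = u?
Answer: 3530/3 ≈ 1176.7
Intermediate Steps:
V(v) = -1/12
V(((J(6) - 1) - 3)²)*(-1076) + 1087 = -1/12*(-1076) + 1087 = 269/3 + 1087 = 3530/3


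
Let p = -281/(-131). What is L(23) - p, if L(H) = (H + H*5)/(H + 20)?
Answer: 5995/5633 ≈ 1.0643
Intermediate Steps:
L(H) = 6*H/(20 + H) (L(H) = (H + 5*H)/(20 + H) = (6*H)/(20 + H) = 6*H/(20 + H))
p = 281/131 (p = -281*(-1/131) = 281/131 ≈ 2.1450)
L(23) - p = 6*23/(20 + 23) - 1*281/131 = 6*23/43 - 281/131 = 6*23*(1/43) - 281/131 = 138/43 - 281/131 = 5995/5633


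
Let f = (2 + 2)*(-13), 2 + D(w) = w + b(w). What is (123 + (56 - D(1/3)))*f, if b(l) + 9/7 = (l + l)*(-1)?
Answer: -199420/21 ≈ -9496.2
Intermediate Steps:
b(l) = -9/7 - 2*l (b(l) = -9/7 + (l + l)*(-1) = -9/7 + (2*l)*(-1) = -9/7 - 2*l)
D(w) = -23/7 - w (D(w) = -2 + (w + (-9/7 - 2*w)) = -2 + (-9/7 - w) = -23/7 - w)
f = -52 (f = 4*(-13) = -52)
(123 + (56 - D(1/3)))*f = (123 + (56 - (-23/7 - 1/3)))*(-52) = (123 + (56 - (-23/7 - 1*⅓)))*(-52) = (123 + (56 - (-23/7 - ⅓)))*(-52) = (123 + (56 - 1*(-76/21)))*(-52) = (123 + (56 + 76/21))*(-52) = (123 + 1252/21)*(-52) = (3835/21)*(-52) = -199420/21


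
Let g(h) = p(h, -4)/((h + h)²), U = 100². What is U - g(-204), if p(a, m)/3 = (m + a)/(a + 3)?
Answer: 6970679987/697068 ≈ 10000.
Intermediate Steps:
p(a, m) = 3*(a + m)/(3 + a) (p(a, m) = 3*((m + a)/(a + 3)) = 3*((a + m)/(3 + a)) = 3*(a + m)/(3 + a))
U = 10000
g(h) = 3*(-4 + h)/(4*h²*(3 + h)) (g(h) = (3*(h - 4)/(3 + h))/((h + h)²) = (3*(-4 + h)/(3 + h))/((2*h)²) = (3*(-4 + h)/(3 + h))/((4*h²)) = (3*(-4 + h)/(3 + h))*(1/(4*h²)) = 3*(-4 + h)/(4*h²*(3 + h)))
U - g(-204) = 10000 - 3*(-4 - 204)/(4*(-204)²*(3 - 204)) = 10000 - 3*(-208)/(4*41616*(-201)) = 10000 - 3*(-1)*(-208)/(4*41616*201) = 10000 - 1*13/697068 = 10000 - 13/697068 = 6970679987/697068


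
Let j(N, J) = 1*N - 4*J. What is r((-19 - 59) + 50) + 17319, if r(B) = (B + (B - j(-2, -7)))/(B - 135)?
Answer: 2823079/163 ≈ 17320.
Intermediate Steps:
j(N, J) = N - 4*J
r(B) = (-26 + 2*B)/(-135 + B) (r(B) = (B + (B - (-2 - 4*(-7))))/(B - 135) = (B + (B - (-2 + 28)))/(-135 + B) = (B + (B - 1*26))/(-135 + B) = (B + (B - 26))/(-135 + B) = (B + (-26 + B))/(-135 + B) = (-26 + 2*B)/(-135 + B))
r((-19 - 59) + 50) + 17319 = 2*(-13 + ((-19 - 59) + 50))/(-135 + ((-19 - 59) + 50)) + 17319 = 2*(-13 + (-78 + 50))/(-135 + (-78 + 50)) + 17319 = 2*(-13 - 28)/(-135 - 28) + 17319 = 2*(-41)/(-163) + 17319 = 2*(-1/163)*(-41) + 17319 = 82/163 + 17319 = 2823079/163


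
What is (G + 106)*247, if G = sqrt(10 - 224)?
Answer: 26182 + 247*I*sqrt(214) ≈ 26182.0 + 3613.3*I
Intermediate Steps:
G = I*sqrt(214) (G = sqrt(-214) = I*sqrt(214) ≈ 14.629*I)
(G + 106)*247 = (I*sqrt(214) + 106)*247 = (106 + I*sqrt(214))*247 = 26182 + 247*I*sqrt(214)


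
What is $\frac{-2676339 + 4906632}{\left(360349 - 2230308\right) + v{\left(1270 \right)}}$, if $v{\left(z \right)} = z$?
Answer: $- \frac{2230293}{1868689} \approx -1.1935$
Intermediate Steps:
$\frac{-2676339 + 4906632}{\left(360349 - 2230308\right) + v{\left(1270 \right)}} = \frac{-2676339 + 4906632}{\left(360349 - 2230308\right) + 1270} = \frac{2230293}{\left(360349 - 2230308\right) + 1270} = \frac{2230293}{-1869959 + 1270} = \frac{2230293}{-1868689} = 2230293 \left(- \frac{1}{1868689}\right) = - \frac{2230293}{1868689}$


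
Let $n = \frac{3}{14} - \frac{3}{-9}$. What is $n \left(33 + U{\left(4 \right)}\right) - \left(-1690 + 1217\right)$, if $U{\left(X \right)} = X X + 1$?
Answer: $\frac{10508}{21} \approx 500.38$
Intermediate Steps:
$n = \frac{23}{42}$ ($n = 3 \cdot \frac{1}{14} - - \frac{1}{3} = \frac{3}{14} + \frac{1}{3} = \frac{23}{42} \approx 0.54762$)
$U{\left(X \right)} = 1 + X^{2}$ ($U{\left(X \right)} = X^{2} + 1 = 1 + X^{2}$)
$n \left(33 + U{\left(4 \right)}\right) - \left(-1690 + 1217\right) = \frac{23 \left(33 + \left(1 + 4^{2}\right)\right)}{42} - \left(-1690 + 1217\right) = \frac{23 \left(33 + \left(1 + 16\right)\right)}{42} - -473 = \frac{23 \left(33 + 17\right)}{42} + 473 = \frac{23}{42} \cdot 50 + 473 = \frac{575}{21} + 473 = \frac{10508}{21}$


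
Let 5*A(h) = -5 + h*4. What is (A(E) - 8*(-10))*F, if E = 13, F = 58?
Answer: 25926/5 ≈ 5185.2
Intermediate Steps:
A(h) = -1 + 4*h/5 (A(h) = (-5 + h*4)/5 = (-5 + 4*h)/5 = -1 + 4*h/5)
(A(E) - 8*(-10))*F = ((-1 + (⅘)*13) - 8*(-10))*58 = ((-1 + 52/5) + 80)*58 = (47/5 + 80)*58 = (447/5)*58 = 25926/5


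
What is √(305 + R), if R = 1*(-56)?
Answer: √249 ≈ 15.780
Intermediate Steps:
R = -56
√(305 + R) = √(305 - 56) = √249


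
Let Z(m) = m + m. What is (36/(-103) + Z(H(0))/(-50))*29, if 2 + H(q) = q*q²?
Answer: -20126/2575 ≈ -7.8159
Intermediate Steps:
H(q) = -2 + q³ (H(q) = -2 + q*q² = -2 + q³)
Z(m) = 2*m
(36/(-103) + Z(H(0))/(-50))*29 = (36/(-103) + (2*(-2 + 0³))/(-50))*29 = (36*(-1/103) + (2*(-2 + 0))*(-1/50))*29 = (-36/103 + (2*(-2))*(-1/50))*29 = (-36/103 - 4*(-1/50))*29 = (-36/103 + 2/25)*29 = -694/2575*29 = -20126/2575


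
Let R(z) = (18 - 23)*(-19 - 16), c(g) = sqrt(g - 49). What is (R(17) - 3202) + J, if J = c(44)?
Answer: -3027 + I*sqrt(5) ≈ -3027.0 + 2.2361*I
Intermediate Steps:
c(g) = sqrt(-49 + g)
R(z) = 175 (R(z) = -5*(-35) = 175)
J = I*sqrt(5) (J = sqrt(-49 + 44) = sqrt(-5) = I*sqrt(5) ≈ 2.2361*I)
(R(17) - 3202) + J = (175 - 3202) + I*sqrt(5) = -3027 + I*sqrt(5)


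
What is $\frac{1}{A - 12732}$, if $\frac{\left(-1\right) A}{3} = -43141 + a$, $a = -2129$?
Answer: $\frac{1}{123078} \approx 8.1249 \cdot 10^{-6}$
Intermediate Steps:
$A = 135810$ ($A = - 3 \left(-43141 - 2129\right) = \left(-3\right) \left(-45270\right) = 135810$)
$\frac{1}{A - 12732} = \frac{1}{135810 - 12732} = \frac{1}{123078}$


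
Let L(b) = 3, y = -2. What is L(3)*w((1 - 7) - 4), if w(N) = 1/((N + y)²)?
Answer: 1/48 ≈ 0.020833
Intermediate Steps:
w(N) = (-2 + N)⁻² (w(N) = 1/((N - 2)²) = 1/((-2 + N)²) = (-2 + N)⁻²)
L(3)*w((1 - 7) - 4) = 3/(-2 + ((1 - 7) - 4))² = 3/(-2 + (-6 - 4))² = 3/(-2 - 10)² = 3/(-12)² = 3*(1/144) = 1/48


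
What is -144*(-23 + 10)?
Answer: 1872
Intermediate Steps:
-144*(-23 + 10) = -144*(-13) = 1872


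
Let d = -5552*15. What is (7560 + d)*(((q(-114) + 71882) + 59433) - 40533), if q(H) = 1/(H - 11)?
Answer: -171850310856/25 ≈ -6.8740e+9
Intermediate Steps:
q(H) = 1/(-11 + H)
d = -83280
(7560 + d)*(((q(-114) + 71882) + 59433) - 40533) = (7560 - 83280)*(((1/(-11 - 114) + 71882) + 59433) - 40533) = -75720*(((1/(-125) + 71882) + 59433) - 40533) = -75720*(((-1/125 + 71882) + 59433) - 40533) = -75720*((8985249/125 + 59433) - 40533) = -75720*(16414374/125 - 40533) = -75720*11347749/125 = -171850310856/25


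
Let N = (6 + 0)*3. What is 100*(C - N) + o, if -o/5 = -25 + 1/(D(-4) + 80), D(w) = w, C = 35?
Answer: 138695/76 ≈ 1824.9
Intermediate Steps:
N = 18 (N = 6*3 = 18)
o = 9495/76 (o = -5*(-25 + 1/(-4 + 80)) = -5*(-25 + 1/76) = -5*(-1899/76) = 9495/76 ≈ 124.93)
100*(C - N) + o = 100*(35 - 1*18) + 9495/76 = 100*(35 - 18) + 9495/76 = 100*17 + 9495/76 = 1700 + 9495/76 = 138695/76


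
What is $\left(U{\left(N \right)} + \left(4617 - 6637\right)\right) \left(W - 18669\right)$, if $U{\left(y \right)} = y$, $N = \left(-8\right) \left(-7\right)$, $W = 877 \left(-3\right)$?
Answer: $41833200$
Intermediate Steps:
$W = -2631$
$N = 56$
$\left(U{\left(N \right)} + \left(4617 - 6637\right)\right) \left(W - 18669\right) = \left(56 + \left(4617 - 6637\right)\right) \left(-2631 - 18669\right) = \left(56 - 2020\right) \left(-21300\right) = \left(-1964\right) \left(-21300\right) = 41833200$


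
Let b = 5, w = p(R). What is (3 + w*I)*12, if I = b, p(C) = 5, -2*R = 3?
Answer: 336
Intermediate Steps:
R = -3/2 (R = -1/2*3 = -3/2 ≈ -1.5000)
w = 5
I = 5
(3 + w*I)*12 = (3 + 5*5)*12 = (3 + 25)*12 = 28*12 = 336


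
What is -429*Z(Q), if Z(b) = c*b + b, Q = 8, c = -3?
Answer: 6864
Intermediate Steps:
Z(b) = -2*b (Z(b) = -3*b + b = -2*b)
-429*Z(Q) = -(-858)*8 = -429*(-16) = 6864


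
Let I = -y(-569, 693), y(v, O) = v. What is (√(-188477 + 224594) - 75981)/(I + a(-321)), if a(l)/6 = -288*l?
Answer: -75981/555257 + 3*√4013/555257 ≈ -0.13650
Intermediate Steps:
a(l) = -1728*l (a(l) = 6*(-288*l) = -1728*l)
I = 569 (I = -1*(-569) = 569)
(√(-188477 + 224594) - 75981)/(I + a(-321)) = (√(-188477 + 224594) - 75981)/(569 - 1728*(-321)) = (√36117 - 75981)/(569 + 554688) = (3*√4013 - 75981)/555257 = (-75981 + 3*√4013)*(1/555257) = -75981/555257 + 3*√4013/555257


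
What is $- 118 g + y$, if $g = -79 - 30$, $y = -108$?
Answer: $12754$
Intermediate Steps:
$g = -109$
$- 118 g + y = \left(-118\right) \left(-109\right) - 108 = 12862 - 108 = 12754$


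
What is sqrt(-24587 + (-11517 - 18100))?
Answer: 2*I*sqrt(13551) ≈ 232.82*I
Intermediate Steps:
sqrt(-24587 + (-11517 - 18100)) = sqrt(-24587 - 29617) = sqrt(-54204) = 2*I*sqrt(13551)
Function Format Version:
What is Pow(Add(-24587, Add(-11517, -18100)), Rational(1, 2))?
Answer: Mul(2, I, Pow(13551, Rational(1, 2))) ≈ Mul(232.82, I)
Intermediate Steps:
Pow(Add(-24587, Add(-11517, -18100)), Rational(1, 2)) = Pow(Add(-24587, -29617), Rational(1, 2)) = Pow(-54204, Rational(1, 2)) = Mul(2, I, Pow(13551, Rational(1, 2)))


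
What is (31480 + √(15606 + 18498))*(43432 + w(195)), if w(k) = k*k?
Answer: 2564266360 + 1140398*√174 ≈ 2.5793e+9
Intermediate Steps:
w(k) = k²
(31480 + √(15606 + 18498))*(43432 + w(195)) = (31480 + √(15606 + 18498))*(43432 + 195²) = (31480 + √34104)*(43432 + 38025) = (31480 + 14*√174)*81457 = 2564266360 + 1140398*√174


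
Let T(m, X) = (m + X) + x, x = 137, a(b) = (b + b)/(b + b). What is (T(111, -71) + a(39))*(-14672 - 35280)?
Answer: -8891456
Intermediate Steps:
a(b) = 1 (a(b) = (2*b)/((2*b)) = (2*b)*(1/(2*b)) = 1)
T(m, X) = 137 + X + m (T(m, X) = (m + X) + 137 = (X + m) + 137 = 137 + X + m)
(T(111, -71) + a(39))*(-14672 - 35280) = ((137 - 71 + 111) + 1)*(-14672 - 35280) = (177 + 1)*(-49952) = 178*(-49952) = -8891456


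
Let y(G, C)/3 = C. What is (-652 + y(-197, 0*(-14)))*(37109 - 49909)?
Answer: 8345600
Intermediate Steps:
y(G, C) = 3*C
(-652 + y(-197, 0*(-14)))*(37109 - 49909) = (-652 + 3*(0*(-14)))*(37109 - 49909) = (-652 + 3*0)*(-12800) = (-652 + 0)*(-12800) = -652*(-12800) = 8345600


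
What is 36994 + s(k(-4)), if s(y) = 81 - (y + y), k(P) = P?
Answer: 37083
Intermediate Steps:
s(y) = 81 - 2*y
36994 + s(k(-4)) = 36994 + (81 - 2*(-4)) = 36994 + (81 + 8) = 36994 + 89 = 37083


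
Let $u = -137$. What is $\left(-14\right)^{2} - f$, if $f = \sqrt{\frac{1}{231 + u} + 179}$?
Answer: $196 - \frac{\sqrt{1581738}}{94} \approx 182.62$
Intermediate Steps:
$f = \frac{\sqrt{1581738}}{94}$ ($f = \sqrt{\frac{1}{231 - 137} + 179} = \sqrt{\frac{1}{94} + 179} = \sqrt{\frac{16827}{94}} = \frac{\sqrt{1581738}}{94} \approx 13.379$)
$\left(-14\right)^{2} - f = \left(-14\right)^{2} - \frac{\sqrt{1581738}}{94} = 196 - \frac{\sqrt{1581738}}{94}$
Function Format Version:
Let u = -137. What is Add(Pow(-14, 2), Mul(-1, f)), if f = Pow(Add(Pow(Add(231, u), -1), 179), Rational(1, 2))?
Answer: Add(196, Mul(Rational(-1, 94), Pow(1581738, Rational(1, 2)))) ≈ 182.62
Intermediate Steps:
f = Mul(Rational(1, 94), Pow(1581738, Rational(1, 2))) (f = Pow(Add(Pow(Add(231, -137), -1), 179), Rational(1, 2)) = Pow(Add(Pow(94, -1), 179), Rational(1, 2)) = Pow(Add(Rational(1, 94), 179), Rational(1, 2)) = Pow(Rational(16827, 94), Rational(1, 2)) = Mul(Rational(1, 94), Pow(1581738, Rational(1, 2))) ≈ 13.379)
Add(Pow(-14, 2), Mul(-1, f)) = Add(Pow(-14, 2), Mul(-1, Mul(Rational(1, 94), Pow(1581738, Rational(1, 2))))) = Add(196, Mul(Rational(-1, 94), Pow(1581738, Rational(1, 2))))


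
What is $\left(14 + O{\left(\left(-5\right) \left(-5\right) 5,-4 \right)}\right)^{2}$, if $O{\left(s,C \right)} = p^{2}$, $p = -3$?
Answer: $529$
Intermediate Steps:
$O{\left(s,C \right)} = 9$ ($O{\left(s,C \right)} = \left(-3\right)^{2} = 9$)
$\left(14 + O{\left(\left(-5\right) \left(-5\right) 5,-4 \right)}\right)^{2} = \left(14 + 9\right)^{2} = 23^{2} = 529$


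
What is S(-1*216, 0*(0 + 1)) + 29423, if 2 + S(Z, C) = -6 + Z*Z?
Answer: 76071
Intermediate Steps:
S(Z, C) = -8 + Z² (S(Z, C) = -2 + (-6 + Z*Z) = -2 + (-6 + Z²) = -8 + Z²)
S(-1*216, 0*(0 + 1)) + 29423 = (-8 + (-1*216)²) + 29423 = (-8 + (-216)²) + 29423 = (-8 + 46656) + 29423 = 46648 + 29423 = 76071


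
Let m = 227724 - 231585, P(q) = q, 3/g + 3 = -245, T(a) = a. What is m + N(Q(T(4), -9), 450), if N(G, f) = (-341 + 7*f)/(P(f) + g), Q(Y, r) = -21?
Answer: -430179385/111597 ≈ -3854.8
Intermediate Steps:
g = -3/248 (g = 3/(-3 - 245) = 3/(-248) = 3*(-1/248) = -3/248 ≈ -0.012097)
N(G, f) = (-341 + 7*f)/(-3/248 + f) (N(G, f) = (-341 + 7*f)/(f - 3/248) = (-341 + 7*f)/(-3/248 + f))
m = -3861
m + N(Q(T(4), -9), 450) = -3861 + 248*(-341 + 7*450)/(-3 + 248*450) = -3861 + 248*(-341 + 3150)/(-3 + 111600) = -3861 + 248*2809/111597 = -3861 + 248*(1/111597)*2809 = -3861 + 696632/111597 = -430179385/111597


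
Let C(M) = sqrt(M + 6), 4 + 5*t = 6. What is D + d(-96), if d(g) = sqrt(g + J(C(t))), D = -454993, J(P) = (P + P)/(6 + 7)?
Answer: -454993 + 2*I*sqrt(101400 - 130*sqrt(10))/65 ≈ -4.5499e+5 + 9.7781*I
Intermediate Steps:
t = 2/5 (t = -4/5 + (1/5)*6 = -4/5 + 6/5 = 2/5 ≈ 0.40000)
C(M) = sqrt(6 + M)
J(P) = 2*P/13 (J(P) = (2*P)/13 = (2*P)*(1/13) = 2*P/13)
d(g) = sqrt(g + 8*sqrt(10)/65) (d(g) = sqrt(g + 2*sqrt(6 + 2/5)/13) = sqrt(g + 2*sqrt(32/5)/13) = sqrt(g + 2*(4*sqrt(10)/5)/13) = sqrt(g + 8*sqrt(10)/65))
D + d(-96) = -454993 + sqrt(520*sqrt(10) + 4225*(-96))/65 = -454993 + sqrt(520*sqrt(10) - 405600)/65 = -454993 + sqrt(-405600 + 520*sqrt(10))/65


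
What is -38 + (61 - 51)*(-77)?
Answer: -808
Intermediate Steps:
-38 + (61 - 51)*(-77) = -38 + 10*(-77) = -38 - 770 = -808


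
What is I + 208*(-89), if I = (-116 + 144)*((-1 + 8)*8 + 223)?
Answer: -10700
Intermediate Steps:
I = 7812 (I = 28*(7*8 + 223) = 28*(56 + 223) = 28*279 = 7812)
I + 208*(-89) = 7812 + 208*(-89) = 7812 - 18512 = -10700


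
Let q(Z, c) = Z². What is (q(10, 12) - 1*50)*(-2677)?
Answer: -133850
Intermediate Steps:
(q(10, 12) - 1*50)*(-2677) = (10² - 1*50)*(-2677) = (100 - 50)*(-2677) = 50*(-2677) = -133850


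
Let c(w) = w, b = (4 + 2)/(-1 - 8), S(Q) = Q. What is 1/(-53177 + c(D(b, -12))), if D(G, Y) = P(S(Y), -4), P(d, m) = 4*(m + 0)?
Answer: -1/53193 ≈ -1.8799e-5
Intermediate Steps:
P(d, m) = 4*m
b = -⅔ (b = 6/(-9) = 6*(-⅑) = -⅔ ≈ -0.66667)
D(G, Y) = -16 (D(G, Y) = 4*(-4) = -16)
1/(-53177 + c(D(b, -12))) = 1/(-53177 - 16) = 1/(-53193) = -1/53193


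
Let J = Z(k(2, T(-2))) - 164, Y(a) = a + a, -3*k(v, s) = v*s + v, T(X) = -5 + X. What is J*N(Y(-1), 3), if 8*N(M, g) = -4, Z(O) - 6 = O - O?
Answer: 79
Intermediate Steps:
k(v, s) = -v/3 - s*v/3 (k(v, s) = -(v*s + v)/3 = -(s*v + v)/3 = -(v + s*v)/3 = -v/3 - s*v/3)
Z(O) = 6 (Z(O) = 6 + (O - O) = 6 + 0 = 6)
Y(a) = 2*a
N(M, g) = -1/2 (N(M, g) = (1/8)*(-4) = -1/2)
J = -158 (J = 6 - 164 = -158)
J*N(Y(-1), 3) = -158*(-1/2) = 79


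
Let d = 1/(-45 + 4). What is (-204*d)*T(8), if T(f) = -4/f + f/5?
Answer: 1122/205 ≈ 5.4732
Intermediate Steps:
d = -1/41 (d = 1/(-41) = -1/41 ≈ -0.024390)
T(f) = -4/f + f/5 (T(f) = -4/f + f*(⅕) = -4/f + f/5)
(-204*d)*T(8) = (-204*(-1/41))*(-4/8 + (⅕)*8) = 204*(-4*⅛ + 8/5)/41 = 204*(-½ + 8/5)/41 = (204/41)*(11/10) = 1122/205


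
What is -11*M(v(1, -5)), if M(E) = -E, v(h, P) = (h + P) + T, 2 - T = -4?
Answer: 22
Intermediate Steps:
T = 6 (T = 2 - 1*(-4) = 2 + 4 = 6)
v(h, P) = 6 + P + h (v(h, P) = (h + P) + 6 = (P + h) + 6 = 6 + P + h)
-11*M(v(1, -5)) = -(-11)*(6 - 5 + 1) = -(-11)*2 = -11*(-2) = 22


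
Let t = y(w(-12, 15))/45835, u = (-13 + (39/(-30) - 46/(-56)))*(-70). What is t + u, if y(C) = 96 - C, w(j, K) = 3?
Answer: 86490831/91670 ≈ 943.50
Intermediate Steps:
u = 1887/2 (u = (-13 + (39*(-1/30) - 46*(-1/56)))*(-70) = (-13 + (-13/10 + 23/28))*(-70) = (-13 - 67/140)*(-70) = -1887/140*(-70) = 1887/2 ≈ 943.50)
t = 93/45835 (t = (96 - 1*3)/45835 = (96 - 3)*(1/45835) = 93*(1/45835) = 93/45835 ≈ 0.0020290)
t + u = 93/45835 + 1887/2 = 86490831/91670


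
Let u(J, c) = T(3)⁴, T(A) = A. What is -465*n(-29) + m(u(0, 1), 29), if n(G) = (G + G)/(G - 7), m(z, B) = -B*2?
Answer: -4843/6 ≈ -807.17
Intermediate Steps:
u(J, c) = 81 (u(J, c) = 3⁴ = 81)
m(z, B) = -2*B
n(G) = 2*G/(-7 + G) (n(G) = (2*G)/(-7 + G) = 2*G/(-7 + G))
-465*n(-29) + m(u(0, 1), 29) = -930*(-29)/(-7 - 29) - 2*29 = -930*(-29)/(-36) - 58 = -930*(-29)*(-1)/36 - 58 = -465*29/18 - 58 = -4495/6 - 58 = -4843/6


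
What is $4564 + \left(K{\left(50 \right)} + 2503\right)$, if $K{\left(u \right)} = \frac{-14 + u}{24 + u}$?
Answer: $\frac{261497}{37} \approx 7067.5$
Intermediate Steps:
$K{\left(u \right)} = \frac{-14 + u}{24 + u}$
$4564 + \left(K{\left(50 \right)} + 2503\right) = 4564 + \left(\frac{-14 + 50}{24 + 50} + 2503\right) = 4564 + \left(\frac{1}{74} \cdot 36 + 2503\right) = 4564 + \left(\frac{18}{37} + 2503\right) = 4564 + \frac{92629}{37} = \frac{261497}{37}$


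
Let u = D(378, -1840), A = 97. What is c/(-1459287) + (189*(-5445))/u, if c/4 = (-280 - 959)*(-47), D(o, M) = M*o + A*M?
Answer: 86545132009/85027789200 ≈ 1.0178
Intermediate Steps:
D(o, M) = 97*M + M*o (D(o, M) = M*o + 97*M = 97*M + M*o)
c = 232932 (c = 4*((-280 - 959)*(-47)) = 4*(-1239*(-47)) = 4*58233 = 232932)
u = -874000 (u = -1840*(97 + 378) = -1840*475 = -874000)
c/(-1459287) + (189*(-5445))/u = 232932/(-1459287) + (189*(-5445))/(-874000) = 232932*(-1/1459287) - 1029105*(-1/874000) = -77644/486429 + 205821/174800 = 86545132009/85027789200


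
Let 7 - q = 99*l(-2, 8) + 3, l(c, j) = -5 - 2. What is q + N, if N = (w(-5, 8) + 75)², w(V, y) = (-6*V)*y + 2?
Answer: 101186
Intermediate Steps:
w(V, y) = 2 - 6*V*y (w(V, y) = -6*V*y + 2 = 2 - 6*V*y)
l(c, j) = -7
q = 697 (q = 7 - (99*(-7) + 3) = 7 - (-693 + 3) = 7 - 1*(-690) = 7 + 690 = 697)
N = 100489 (N = ((2 - 6*(-5)*8) + 75)² = ((2 + 240) + 75)² = (242 + 75)² = 317² = 100489)
q + N = 697 + 100489 = 101186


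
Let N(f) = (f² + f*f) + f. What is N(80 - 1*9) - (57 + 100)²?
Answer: -14496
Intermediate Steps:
N(f) = f + 2*f² (N(f) = (f² + f²) + f = 2*f² + f = f + 2*f²)
N(80 - 1*9) - (57 + 100)² = (80 - 1*9)*(1 + 2*(80 - 1*9)) - (57 + 100)² = (80 - 9)*(1 + 2*(80 - 9)) - 1*157² = 71*(1 + 2*71) - 1*24649 = 71*(1 + 142) - 24649 = 71*143 - 24649 = 10153 - 24649 = -14496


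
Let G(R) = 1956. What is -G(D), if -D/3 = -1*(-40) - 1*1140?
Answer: -1956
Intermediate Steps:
D = 3300 (D = -3*(-1*(-40) - 1*1140) = -3*(40 - 1140) = -3*(-1100) = 3300)
-G(D) = -1*1956 = -1956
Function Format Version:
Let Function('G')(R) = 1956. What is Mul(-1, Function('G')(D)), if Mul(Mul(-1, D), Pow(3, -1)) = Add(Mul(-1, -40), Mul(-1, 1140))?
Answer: -1956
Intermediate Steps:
D = 3300 (D = Mul(-3, Add(Mul(-1, -40), Mul(-1, 1140))) = Mul(-3, Add(40, -1140)) = Mul(-3, -1100) = 3300)
Mul(-1, Function('G')(D)) = Mul(-1, 1956) = -1956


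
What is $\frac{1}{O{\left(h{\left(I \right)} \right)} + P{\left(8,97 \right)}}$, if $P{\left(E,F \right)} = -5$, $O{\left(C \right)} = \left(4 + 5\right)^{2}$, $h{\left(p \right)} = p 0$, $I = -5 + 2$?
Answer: $\frac{1}{76} \approx 0.013158$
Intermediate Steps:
$I = -3$
$h{\left(p \right)} = 0$
$O{\left(C \right)} = 81$ ($O{\left(C \right)} = 9^{2} = 81$)
$\frac{1}{O{\left(h{\left(I \right)} \right)} + P{\left(8,97 \right)}} = \frac{1}{81 - 5} = \frac{1}{76}$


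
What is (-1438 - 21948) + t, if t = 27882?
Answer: 4496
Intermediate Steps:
(-1438 - 21948) + t = (-1438 - 21948) + 27882 = -23386 + 27882 = 4496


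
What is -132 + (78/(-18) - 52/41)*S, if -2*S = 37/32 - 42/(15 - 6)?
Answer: -3349505/23616 ≈ -141.83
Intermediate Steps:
S = 337/192 (S = -(37/32 - 42/(15 - 6))/2 = -(37*(1/32) - 42/9)/2 = -(37/32 - 42*⅑)/2 = -(37/32 - 14/3)/2 = -½*(-337/96) = 337/192 ≈ 1.7552)
-132 + (78/(-18) - 52/41)*S = -132 + (78/(-18) - 52/41)*(337/192) = -132 + (78*(-1/18) - 52*1/41)*(337/192) = -132 + (-13/3 - 52/41)*(337/192) = -132 - 689/123*337/192 = -132 - 232193/23616 = -3349505/23616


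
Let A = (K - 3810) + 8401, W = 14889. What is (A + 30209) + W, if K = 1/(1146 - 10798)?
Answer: 479598227/9652 ≈ 49689.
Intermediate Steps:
K = -1/9652 (K = 1/(-9652) = -1/9652 ≈ -0.00010361)
A = 44312331/9652 (A = (-1/9652 - 3810) + 8401 = -36774121/9652 + 8401 = 44312331/9652 ≈ 4591.0)
(A + 30209) + W = (44312331/9652 + 30209) + 14889 = 335889599/9652 + 14889 = 479598227/9652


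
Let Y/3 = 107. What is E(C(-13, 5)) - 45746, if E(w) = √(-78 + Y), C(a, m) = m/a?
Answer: -45746 + 9*√3 ≈ -45730.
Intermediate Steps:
Y = 321 (Y = 3*107 = 321)
E(w) = 9*√3 (E(w) = √(-78 + 321) = √243 = 9*√3)
E(C(-13, 5)) - 45746 = 9*√3 - 45746 = -45746 + 9*√3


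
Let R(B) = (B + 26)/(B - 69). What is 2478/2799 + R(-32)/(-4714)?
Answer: 196632283/222107181 ≈ 0.88530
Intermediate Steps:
R(B) = (26 + B)/(-69 + B)
2478/2799 + R(-32)/(-4714) = 2478/2799 + ((26 - 32)/(-69 - 32))/(-4714) = 2478*(1/2799) + (-6/(-101))*(-1/4714) = 826/933 - 1/101*(-6)*(-1/4714) = 826/933 + (6/101)*(-1/4714) = 826/933 - 3/238057 = 196632283/222107181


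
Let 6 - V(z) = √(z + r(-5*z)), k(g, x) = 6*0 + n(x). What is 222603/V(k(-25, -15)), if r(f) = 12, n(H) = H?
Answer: 445206/13 + 74201*I*√3/13 ≈ 34247.0 + 9886.1*I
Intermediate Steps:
k(g, x) = x (k(g, x) = 6*0 + x = 0 + x = x)
V(z) = 6 - √(12 + z) (V(z) = 6 - √(z + 12) = 6 - √(12 + z))
222603/V(k(-25, -15)) = 222603/(6 - √(12 - 15)) = 222603/(6 - √(-3)) = 222603/(6 - I*√3)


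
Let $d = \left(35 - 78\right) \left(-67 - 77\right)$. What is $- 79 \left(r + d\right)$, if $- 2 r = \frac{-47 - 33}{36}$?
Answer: $- \frac{4403302}{9} \approx -4.8926 \cdot 10^{5}$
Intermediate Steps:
$r = \frac{10}{9}$ ($r = - \frac{\left(-47 - 33\right) \frac{1}{36}}{2} = - \frac{\left(-80\right) \frac{1}{36}}{2} = \left(- \frac{1}{2}\right) \left(- \frac{20}{9}\right) = \frac{10}{9} \approx 1.1111$)
$d = 6192$ ($d = \left(-43\right) \left(-144\right) = 6192$)
$- 79 \left(r + d\right) = - 79 \left(\frac{10}{9} + 6192\right) = \left(-79\right) \frac{55738}{9} = - \frac{4403302}{9}$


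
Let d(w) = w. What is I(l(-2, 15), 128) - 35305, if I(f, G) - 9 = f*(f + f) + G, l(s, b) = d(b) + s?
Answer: -34830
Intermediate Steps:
l(s, b) = b + s
I(f, G) = 9 + G + 2*f**2 (I(f, G) = 9 + (f*(f + f) + G) = 9 + (f*(2*f) + G) = 9 + (2*f**2 + G) = 9 + (G + 2*f**2) = 9 + G + 2*f**2)
I(l(-2, 15), 128) - 35305 = (9 + 128 + 2*(15 - 2)**2) - 35305 = (9 + 128 + 2*13**2) - 35305 = (9 + 128 + 2*169) - 35305 = (9 + 128 + 338) - 35305 = 475 - 35305 = -34830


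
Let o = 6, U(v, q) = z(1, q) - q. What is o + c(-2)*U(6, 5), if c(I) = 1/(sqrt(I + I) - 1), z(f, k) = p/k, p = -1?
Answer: 176/25 + 52*I/25 ≈ 7.04 + 2.08*I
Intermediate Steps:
z(f, k) = -1/k
U(v, q) = -q - 1/q (U(v, q) = -1/q - q = -q - 1/q)
c(I) = 1/(-1 + sqrt(2)*sqrt(I)) (c(I) = 1/(sqrt(2*I) - 1) = 1/(sqrt(2)*sqrt(I) - 1) = 1/(-1 + sqrt(2)*sqrt(I)))
o + c(-2)*U(6, 5) = 6 + (-1*5 - 1/5)/(-1 + sqrt(2)*sqrt(-2)) = 6 + (-5 - 1*1/5)/(-1 + sqrt(2)*(I*sqrt(2))) = 6 + (-5 - 1/5)/(-1 + 2*I) = 6 + ((-1 - 2*I)/5)*(-26/5) = 6 - 26*(-1 - 2*I)/25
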